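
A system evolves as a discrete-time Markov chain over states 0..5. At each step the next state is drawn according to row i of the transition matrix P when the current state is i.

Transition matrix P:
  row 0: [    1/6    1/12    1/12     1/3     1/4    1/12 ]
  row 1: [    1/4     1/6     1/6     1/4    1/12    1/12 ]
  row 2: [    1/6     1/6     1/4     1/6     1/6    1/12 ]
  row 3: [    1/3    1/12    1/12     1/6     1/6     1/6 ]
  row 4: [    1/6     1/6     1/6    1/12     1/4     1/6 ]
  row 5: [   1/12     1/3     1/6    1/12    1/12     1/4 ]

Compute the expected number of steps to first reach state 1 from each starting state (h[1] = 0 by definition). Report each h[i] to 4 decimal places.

h = [6.8518, 0.0000, 6.2595, 6.7677, 6.0910, 4.9144]

First-step conditioning: h[1] = 0; for i ≠ 1, h[i] = 1 + Σ_k P[i][k]·h[k].
  h[0] = 1 + 1/6·h[0] + 1/12·h[2] + 1/3·h[3] + 1/4·h[4] + 1/12·h[5]
  h[2] = 1 + 1/6·h[0] + 1/4·h[2] + 1/6·h[3] + 1/6·h[4] + 1/12·h[5]
  h[3] = 1 + 1/3·h[0] + 1/12·h[2] + 1/6·h[3] + 1/6·h[4] + 1/6·h[5]
  h[4] = 1 + 1/6·h[0] + 1/6·h[2] + 1/12·h[3] + 1/4·h[4] + 1/6·h[5]
  h[5] = 1 + 1/12·h[0] + 1/6·h[2] + 1/12·h[3] + 1/12·h[4] + 1/4·h[5]
Solving the 5×5 linear system over states ≠ 1 gives exactly h = [4392/641, 0, 188580/30127, 203892/30127, 183504/30127, 148056/30127] (h[1] = 0 is the target).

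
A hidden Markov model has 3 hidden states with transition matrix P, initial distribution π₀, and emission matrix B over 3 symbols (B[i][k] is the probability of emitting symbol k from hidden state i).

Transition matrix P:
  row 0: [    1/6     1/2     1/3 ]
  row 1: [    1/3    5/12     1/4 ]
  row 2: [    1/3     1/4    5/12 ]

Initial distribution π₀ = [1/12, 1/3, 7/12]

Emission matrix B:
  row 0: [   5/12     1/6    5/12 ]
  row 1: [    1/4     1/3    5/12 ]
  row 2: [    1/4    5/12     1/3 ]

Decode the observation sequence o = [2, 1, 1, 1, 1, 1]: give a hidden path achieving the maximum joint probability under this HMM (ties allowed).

path = [2, 2, 2, 2, 2, 2]

t=0: δ = [3.472e-02, 1.389e-01, 1.944e-01]  (obs o_0=2)
t=1: δ = [1.080e-02, 1.929e-02, 3.376e-02]  ψ = [2, 1, 2]  (obs o_1=1)
t=2: δ = [1.875e-03, 2.813e-03, 5.861e-03]  ψ = [2, 2, 2]  (obs o_2=1)
t=3: δ = [3.256e-04, 4.884e-04, 1.017e-03]  ψ = [2, 2, 2]  (obs o_3=1)
t=4: δ = [5.653e-05, 8.479e-05, 1.766e-04]  ψ = [2, 2, 2]  (obs o_4=1)
t=5: δ = [9.814e-06, 1.472e-05, 3.067e-05]  ψ = [2, 2, 2]  (obs o_5=1)
backtrack: best end state = 2; path = [2, 2, 2, 2, 2, 2]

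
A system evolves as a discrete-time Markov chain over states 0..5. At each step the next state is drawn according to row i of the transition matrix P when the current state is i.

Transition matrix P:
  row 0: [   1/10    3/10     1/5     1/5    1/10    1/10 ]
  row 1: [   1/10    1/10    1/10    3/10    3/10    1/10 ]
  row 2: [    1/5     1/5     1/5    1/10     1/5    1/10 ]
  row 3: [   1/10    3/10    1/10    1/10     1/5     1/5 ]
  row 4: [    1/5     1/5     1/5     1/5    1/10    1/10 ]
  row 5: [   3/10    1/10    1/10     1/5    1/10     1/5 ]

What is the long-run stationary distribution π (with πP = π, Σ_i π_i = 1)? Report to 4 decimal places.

Balance equations π_j = Σ_i π_i·P[i][j]:
  π_0 = 1/10·π_0 + 1/10·π_1 + 1/5·π_2 + 1/10·π_3 + 1/5·π_4 + 3/10·π_5
  π_1 = 3/10·π_0 + 1/10·π_1 + 1/5·π_2 + 3/10·π_3 + 1/5·π_4 + 1/10·π_5
  π_2 = 1/5·π_0 + 1/10·π_1 + 1/5·π_2 + 1/10·π_3 + 1/5·π_4 + 1/10·π_5
  π_3 = 1/5·π_0 + 3/10·π_1 + 1/10·π_2 + 1/10·π_3 + 1/5·π_4 + 1/5·π_5
  π_4 = 1/10·π_0 + 3/10·π_1 + 1/5·π_2 + 1/5·π_3 + 1/10·π_4 + 1/10·π_5
  normalize: π_0 + π_1 + π_2 + π_3 + π_4 + π_5 = 1
Solving the linear system gives exactly π = [784/4945, 199/989, 732/4945, 923/4945, 859/4945, 652/4945].

π = [0.1585, 0.2012, 0.1480, 0.1867, 0.1737, 0.1319]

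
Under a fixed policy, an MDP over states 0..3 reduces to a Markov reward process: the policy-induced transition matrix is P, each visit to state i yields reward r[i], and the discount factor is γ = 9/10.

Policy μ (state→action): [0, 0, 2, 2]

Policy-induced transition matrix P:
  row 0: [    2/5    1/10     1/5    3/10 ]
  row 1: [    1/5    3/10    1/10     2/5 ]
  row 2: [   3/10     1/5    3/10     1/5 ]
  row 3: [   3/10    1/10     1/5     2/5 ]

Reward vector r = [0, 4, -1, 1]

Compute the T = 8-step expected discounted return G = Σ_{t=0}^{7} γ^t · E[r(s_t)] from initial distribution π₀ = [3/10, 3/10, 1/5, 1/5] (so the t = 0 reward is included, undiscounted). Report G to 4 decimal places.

t=0: π = [0.3000, 0.3000, 0.2000, 0.2000], E[r] = 1.2000, γ^t·E[r] = 1.200000, running G = 1.200000
t=1: π = [0.3000, 0.1800, 0.1900, 0.3300], E[r] = 0.8600, γ^t·E[r] = 0.774000, running G = 1.974000
t=2: π = [0.3120, 0.1550, 0.2010, 0.3320], E[r] = 0.7510, γ^t·E[r] = 0.608310, running G = 2.582310
t=3: π = [0.3157, 0.1511, 0.2046, 0.3286], E[r] = 0.7284, γ^t·E[r] = 0.531004, running G = 3.113314
t=4: π = [0.3165, 0.1507, 0.2054, 0.3275], E[r] = 0.7249, γ^t·E[r] = 0.475594, running G = 3.588907
t=5: π = [0.3166, 0.1507, 0.2055, 0.3273], E[r] = 0.7245, γ^t·E[r] = 0.427811, running G = 4.016718
t=6: π = [0.3166, 0.1507, 0.2055, 0.3272], E[r] = 0.7245, γ^t·E[r] = 0.385025, running G = 4.401743
t=7: π = [0.3166, 0.1507, 0.2055, 0.3272], E[r] = 0.7245, γ^t·E[r] = 0.346527, running G = 4.748270

G = 4.7483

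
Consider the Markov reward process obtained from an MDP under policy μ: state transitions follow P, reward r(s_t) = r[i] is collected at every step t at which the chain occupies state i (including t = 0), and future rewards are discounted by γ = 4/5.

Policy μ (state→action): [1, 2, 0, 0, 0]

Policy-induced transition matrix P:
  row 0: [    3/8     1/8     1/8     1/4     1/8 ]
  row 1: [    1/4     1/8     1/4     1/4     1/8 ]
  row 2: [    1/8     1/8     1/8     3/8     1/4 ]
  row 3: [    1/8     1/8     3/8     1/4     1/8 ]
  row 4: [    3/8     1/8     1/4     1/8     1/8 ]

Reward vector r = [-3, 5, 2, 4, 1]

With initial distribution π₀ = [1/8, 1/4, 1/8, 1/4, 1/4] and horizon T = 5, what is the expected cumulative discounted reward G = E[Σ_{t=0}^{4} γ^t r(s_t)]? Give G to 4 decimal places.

t=0: π = [0.1250, 0.2500, 0.1250, 0.2500, 0.2500], E[r] = 2.3750, γ^t·E[r] = 2.375000, running G = 2.375000
t=1: π = [0.2500, 0.1250, 0.2500, 0.2344, 0.1406], E[r] = 1.4531, γ^t·E[r] = 1.162500, running G = 3.537500
t=2: π = [0.2383, 0.1250, 0.2168, 0.2637, 0.1563], E[r] = 1.5547, γ^t·E[r] = 0.995000, running G = 4.532500
t=3: π = [0.2393, 0.1250, 0.2261, 0.2576, 0.1521], E[r] = 1.5417, γ^t·E[r] = 0.789375, running G = 5.321875
t=4: π = [0.2385, 0.1250, 0.2240, 0.2592, 0.1533], E[r] = 1.5479, γ^t·E[r] = 0.634025, running G = 5.955900

G = 5.9559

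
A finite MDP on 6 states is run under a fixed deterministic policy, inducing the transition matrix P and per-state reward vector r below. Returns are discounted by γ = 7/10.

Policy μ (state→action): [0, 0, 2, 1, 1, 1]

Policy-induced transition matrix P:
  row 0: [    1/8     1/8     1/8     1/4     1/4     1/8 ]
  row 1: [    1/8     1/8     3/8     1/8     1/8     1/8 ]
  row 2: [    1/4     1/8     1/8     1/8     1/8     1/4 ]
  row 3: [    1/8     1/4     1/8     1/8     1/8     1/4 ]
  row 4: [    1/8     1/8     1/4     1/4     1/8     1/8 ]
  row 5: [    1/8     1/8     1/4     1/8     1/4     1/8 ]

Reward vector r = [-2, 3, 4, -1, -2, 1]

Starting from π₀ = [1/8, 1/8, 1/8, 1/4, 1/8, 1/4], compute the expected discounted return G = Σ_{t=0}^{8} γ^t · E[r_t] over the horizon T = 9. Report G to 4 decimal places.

G = 1.7886

t=0: π = [0.1250, 0.1250, 0.1250, 0.2500, 0.1250, 0.2500], E[r] = 0.3750, γ^t·E[r] = 0.375000, running G = 0.375000
t=1: π = [0.1406, 0.1563, 0.2031, 0.1563, 0.1719, 0.1719], E[r] = 0.6719, γ^t·E[r] = 0.470313, running G = 0.845313
t=2: π = [0.1504, 0.1445, 0.2070, 0.1641, 0.1641, 0.1699], E[r] = 0.6387, γ^t·E[r] = 0.312949, running G = 1.158262
t=3: π = [0.1509, 0.1455, 0.2029, 0.1643, 0.1650, 0.1714], E[r] = 0.6233, γ^t·E[r] = 0.213789, running G = 1.372051
t=4: π = [0.1504, 0.1455, 0.2034, 0.1645, 0.1653, 0.1709], E[r] = 0.6255, γ^t·E[r] = 0.150172, running G = 1.522223
t=5: π = [0.1504, 0.1456, 0.2034, 0.1645, 0.1652, 0.1710], E[r] = 0.6257, γ^t·E[r] = 0.105157, running G = 1.627380
t=6: π = [0.1504, 0.1456, 0.2034, 0.1644, 0.1652, 0.1710], E[r] = 0.6256, γ^t·E[r] = 0.073605, running G = 1.700985
t=7: π = [0.1504, 0.1456, 0.2034, 0.1645, 0.1652, 0.1710], E[r] = 0.6256, γ^t·E[r] = 0.051524, running G = 1.752509
t=8: π = [0.1504, 0.1456, 0.2034, 0.1645, 0.1652, 0.1710], E[r] = 0.6256, γ^t·E[r] = 0.036066, running G = 1.788575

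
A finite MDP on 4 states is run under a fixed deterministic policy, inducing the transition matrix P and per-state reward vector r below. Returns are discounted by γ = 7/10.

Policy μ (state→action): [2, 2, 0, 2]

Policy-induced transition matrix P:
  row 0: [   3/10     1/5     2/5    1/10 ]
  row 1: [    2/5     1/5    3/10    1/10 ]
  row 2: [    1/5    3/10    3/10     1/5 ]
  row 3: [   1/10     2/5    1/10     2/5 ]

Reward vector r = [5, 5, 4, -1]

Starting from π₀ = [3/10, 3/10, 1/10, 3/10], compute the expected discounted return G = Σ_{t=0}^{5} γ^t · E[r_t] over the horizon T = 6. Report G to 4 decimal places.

G = 10.0386

t=0: π = [0.3000, 0.3000, 0.1000, 0.3000], E[r] = 3.1000, γ^t·E[r] = 3.100000, running G = 3.100000
t=1: π = [0.2600, 0.2700, 0.2700, 0.2000], E[r] = 3.5300, γ^t·E[r] = 2.471000, running G = 5.571000
t=2: π = [0.2600, 0.2670, 0.2860, 0.1870], E[r] = 3.5920, γ^t·E[r] = 1.760080, running G = 7.331080
t=3: π = [0.2607, 0.2660, 0.2886, 0.1847], E[r] = 3.6032, γ^t·E[r] = 1.235898, running G = 8.566978
t=4: π = [0.2608, 0.2658, 0.2891, 0.1843], E[r] = 3.6053, γ^t·E[r] = 0.865621, running G = 9.432598
t=5: π = [0.2608, 0.2658, 0.2892, 0.1842], E[r] = 3.6056, γ^t·E[r] = 0.605995, running G = 10.038593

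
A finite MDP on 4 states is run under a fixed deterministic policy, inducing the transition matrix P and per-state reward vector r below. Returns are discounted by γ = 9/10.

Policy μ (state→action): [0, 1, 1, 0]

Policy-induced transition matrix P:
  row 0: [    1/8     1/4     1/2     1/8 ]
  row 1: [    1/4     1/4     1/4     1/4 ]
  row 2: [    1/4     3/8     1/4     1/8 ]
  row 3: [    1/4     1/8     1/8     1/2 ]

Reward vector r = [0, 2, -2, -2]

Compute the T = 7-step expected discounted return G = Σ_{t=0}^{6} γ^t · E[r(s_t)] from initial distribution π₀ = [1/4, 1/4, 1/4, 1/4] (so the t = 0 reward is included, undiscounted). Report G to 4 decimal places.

G = -2.8061

t=0: π = [0.2500, 0.2500, 0.2500, 0.2500], E[r] = -0.5000, γ^t·E[r] = -0.500000, running G = -0.500000
t=1: π = [0.2188, 0.2500, 0.2813, 0.2500], E[r] = -0.5625, γ^t·E[r] = -0.506250, running G = -1.006250
t=2: π = [0.2227, 0.2539, 0.2734, 0.2500], E[r] = -0.5391, γ^t·E[r] = -0.436641, running G = -1.442891
t=3: π = [0.2222, 0.2529, 0.2744, 0.2505], E[r] = -0.5439, γ^t·E[r] = -0.396536, running G = -1.839427
t=4: π = [0.2222, 0.2530, 0.2742, 0.2505], E[r] = -0.5436, γ^t·E[r] = -0.356642, running G = -2.196069
t=5: π = [0.2222, 0.2530, 0.2742, 0.2506], E[r] = -0.5437, γ^t·E[r] = -0.321059, running G = -2.517128
t=6: π = [0.2222, 0.2530, 0.2742, 0.2506], E[r] = -0.5437, γ^t·E[r] = -0.288958, running G = -2.806086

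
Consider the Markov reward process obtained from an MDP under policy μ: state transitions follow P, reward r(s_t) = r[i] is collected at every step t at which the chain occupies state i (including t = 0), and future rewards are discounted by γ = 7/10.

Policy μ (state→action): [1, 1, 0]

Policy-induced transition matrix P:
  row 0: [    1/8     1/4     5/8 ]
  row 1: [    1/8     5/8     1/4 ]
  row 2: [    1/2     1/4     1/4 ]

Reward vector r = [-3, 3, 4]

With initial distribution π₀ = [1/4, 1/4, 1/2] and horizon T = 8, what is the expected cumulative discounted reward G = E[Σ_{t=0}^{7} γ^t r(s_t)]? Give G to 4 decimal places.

G = 5.6438

t=0: π = [0.2500, 0.2500, 0.5000], E[r] = 2.0000, γ^t·E[r] = 2.000000, running G = 2.000000
t=1: π = [0.3125, 0.3438, 0.3438], E[r] = 1.4688, γ^t·E[r] = 1.028125, running G = 3.028125
t=2: π = [0.2539, 0.3789, 0.3672], E[r] = 1.8438, γ^t·E[r] = 0.903438, running G = 3.931563
t=3: π = [0.2627, 0.3921, 0.3452], E[r] = 1.7690, γ^t·E[r] = 0.606782, running G = 4.538344
t=4: π = [0.2545, 0.3970, 0.3485], E[r] = 1.8218, γ^t·E[r] = 0.437409, running G = 4.975753
t=5: π = [0.2557, 0.3989, 0.3454], E[r] = 1.8113, γ^t·E[r] = 0.304420, running G = 5.280173
t=6: π = [0.2545, 0.3996, 0.3459], E[r] = 1.8187, γ^t·E[r] = 0.213967, running G = 5.494140
t=7: π = [0.2547, 0.3998, 0.3454], E[r] = 1.8172, γ^t·E[r] = 0.149655, running G = 5.643795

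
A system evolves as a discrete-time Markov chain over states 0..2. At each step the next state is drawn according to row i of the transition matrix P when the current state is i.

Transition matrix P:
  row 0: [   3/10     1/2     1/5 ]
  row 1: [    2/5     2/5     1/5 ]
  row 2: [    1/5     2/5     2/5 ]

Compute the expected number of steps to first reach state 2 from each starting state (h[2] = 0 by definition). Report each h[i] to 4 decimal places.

h = [5.0000, 5.0000, 0.0000]

First-step conditioning: h[2] = 0; for i ≠ 2, h[i] = 1 + Σ_k P[i][k]·h[k].
  h[0] = 1 + 3/10·h[0] + 1/2·h[1]
  h[1] = 1 + 2/5·h[0] + 2/5·h[1]
Solving the 2×2 linear system over states ≠ 2 gives exactly h = [5, 5, 0] (h[2] = 0 is the target).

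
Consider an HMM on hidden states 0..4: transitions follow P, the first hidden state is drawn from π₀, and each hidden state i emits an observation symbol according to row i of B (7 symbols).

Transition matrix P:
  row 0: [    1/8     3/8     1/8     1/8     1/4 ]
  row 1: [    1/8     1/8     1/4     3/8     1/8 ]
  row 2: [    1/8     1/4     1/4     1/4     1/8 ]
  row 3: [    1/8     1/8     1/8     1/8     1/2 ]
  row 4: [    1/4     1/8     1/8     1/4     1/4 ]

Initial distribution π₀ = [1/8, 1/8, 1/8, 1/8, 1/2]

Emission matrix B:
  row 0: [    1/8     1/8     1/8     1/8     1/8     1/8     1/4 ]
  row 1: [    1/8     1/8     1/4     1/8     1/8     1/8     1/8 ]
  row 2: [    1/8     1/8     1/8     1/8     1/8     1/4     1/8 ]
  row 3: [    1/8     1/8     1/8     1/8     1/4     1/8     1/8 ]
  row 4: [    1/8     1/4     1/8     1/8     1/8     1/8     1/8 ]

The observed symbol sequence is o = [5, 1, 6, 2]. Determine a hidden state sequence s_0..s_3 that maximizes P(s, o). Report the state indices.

path = [4, 4, 0, 1]

t=0: δ = [1.562e-02, 1.562e-02, 3.125e-02, 1.562e-02, 6.250e-02]  (obs o_0=5)
t=1: δ = [1.953e-03, 9.766e-04, 9.766e-04, 1.953e-03, 3.906e-03]  ψ = [4, 2, 2, 4, 4]  (obs o_1=1)
t=2: δ = [2.441e-04, 9.155e-05, 6.104e-05, 1.221e-04, 1.221e-04]  ψ = [4, 0, 4, 4, 3]  (obs o_2=6)
t=3: δ = [3.815e-06, 2.289e-05, 3.815e-06, 4.292e-06, 7.629e-06]  ψ = [0, 0, 0, 1, 0]  (obs o_3=2)
backtrack: best end state = 1; path = [4, 4, 0, 1]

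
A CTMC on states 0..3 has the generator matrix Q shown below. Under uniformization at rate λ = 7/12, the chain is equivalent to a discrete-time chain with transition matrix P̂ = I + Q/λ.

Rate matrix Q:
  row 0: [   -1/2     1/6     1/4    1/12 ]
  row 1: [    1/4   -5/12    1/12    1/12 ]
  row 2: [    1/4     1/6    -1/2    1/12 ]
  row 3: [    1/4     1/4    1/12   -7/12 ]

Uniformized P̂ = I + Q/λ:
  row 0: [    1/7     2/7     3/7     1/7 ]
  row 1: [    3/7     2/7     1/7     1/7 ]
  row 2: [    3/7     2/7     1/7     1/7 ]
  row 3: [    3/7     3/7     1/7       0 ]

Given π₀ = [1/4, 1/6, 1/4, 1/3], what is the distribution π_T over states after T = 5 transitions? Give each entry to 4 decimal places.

t=0: π = [0.2500, 0.1667, 0.2500, 0.3333]
t=1: π = [0.3571, 0.3333, 0.2143, 0.0952]
t=2: π = [0.3265, 0.2993, 0.2449, 0.1293]
t=3: π = [0.3353, 0.3042, 0.2362, 0.1244]
t=4: π = [0.3328, 0.3035, 0.2387, 0.1251]
t=5: π = [0.3335, 0.3036, 0.2379, 0.1250]

π = [0.3335, 0.3036, 0.2379, 0.1250]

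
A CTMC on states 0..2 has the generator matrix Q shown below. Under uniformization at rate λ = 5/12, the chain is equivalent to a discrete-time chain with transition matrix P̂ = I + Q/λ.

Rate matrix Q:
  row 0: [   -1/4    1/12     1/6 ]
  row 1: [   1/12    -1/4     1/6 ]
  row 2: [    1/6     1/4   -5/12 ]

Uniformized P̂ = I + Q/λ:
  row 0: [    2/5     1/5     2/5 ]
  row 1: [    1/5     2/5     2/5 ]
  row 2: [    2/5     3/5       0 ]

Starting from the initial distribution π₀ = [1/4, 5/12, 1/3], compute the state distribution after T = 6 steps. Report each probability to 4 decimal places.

π = [0.3214, 0.3927, 0.2859]

t=0: π = [0.2500, 0.4167, 0.3333]
t=1: π = [0.3167, 0.4167, 0.2667]
t=2: π = [0.3167, 0.3900, 0.2933]
t=3: π = [0.3220, 0.3953, 0.2827]
t=4: π = [0.3209, 0.3921, 0.2869]
t=5: π = [0.3216, 0.3932, 0.2852]
t=6: π = [0.3214, 0.3927, 0.2859]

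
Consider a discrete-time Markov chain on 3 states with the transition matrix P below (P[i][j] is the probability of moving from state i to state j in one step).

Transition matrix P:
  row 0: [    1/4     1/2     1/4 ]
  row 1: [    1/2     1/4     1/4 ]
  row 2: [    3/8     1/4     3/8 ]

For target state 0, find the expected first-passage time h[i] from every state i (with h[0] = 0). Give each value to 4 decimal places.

First-step conditioning: h[0] = 0; for i ≠ 0, h[i] = 1 + Σ_k P[i][k]·h[k].
  h[1] = 1 + 1/4·h[1] + 1/4·h[2]
  h[2] = 1 + 1/4·h[1] + 3/8·h[2]
Solving the 2×2 linear system over states ≠ 0 gives exactly h = [0, 28/13, 32/13] (h[0] = 0 is the target).

h = [0.0000, 2.1538, 2.4615]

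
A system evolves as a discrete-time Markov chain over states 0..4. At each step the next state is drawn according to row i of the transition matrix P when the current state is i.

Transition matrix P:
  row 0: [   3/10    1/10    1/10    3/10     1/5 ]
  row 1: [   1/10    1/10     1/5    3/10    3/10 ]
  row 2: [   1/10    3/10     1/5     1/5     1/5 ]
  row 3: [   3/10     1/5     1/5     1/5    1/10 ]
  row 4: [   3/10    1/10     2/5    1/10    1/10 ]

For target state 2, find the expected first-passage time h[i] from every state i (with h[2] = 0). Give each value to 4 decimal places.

First-step conditioning: h[2] = 0; for i ≠ 2, h[i] = 1 + Σ_k P[i][k]·h[k].
  h[0] = 1 + 3/10·h[0] + 1/10·h[1] + 3/10·h[3] + 1/5·h[4]
  h[1] = 1 + 1/10·h[0] + 1/10·h[1] + 3/10·h[3] + 3/10·h[4]
  h[3] = 1 + 3/10·h[0] + 1/5·h[1] + 1/5·h[3] + 1/10·h[4]
  h[4] = 1 + 3/10·h[0] + 1/10·h[1] + 1/10·h[3] + 1/10·h[4]
Solving the 4×4 linear system over states ≠ 2 gives exactly h = [149/28, 521/112, 0, 549/112, 221/56] (h[2] = 0 is the target).

h = [5.3214, 4.6518, 0.0000, 4.9018, 3.9464]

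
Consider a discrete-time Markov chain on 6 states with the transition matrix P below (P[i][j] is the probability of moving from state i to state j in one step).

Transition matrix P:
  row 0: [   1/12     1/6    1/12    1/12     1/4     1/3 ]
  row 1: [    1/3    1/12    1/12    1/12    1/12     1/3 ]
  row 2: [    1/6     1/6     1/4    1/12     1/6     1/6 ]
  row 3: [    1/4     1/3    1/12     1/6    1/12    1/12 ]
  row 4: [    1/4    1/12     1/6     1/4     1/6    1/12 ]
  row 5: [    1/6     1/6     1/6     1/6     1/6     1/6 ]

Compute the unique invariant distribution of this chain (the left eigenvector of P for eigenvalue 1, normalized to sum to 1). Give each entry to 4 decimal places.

Balance equations π_j = Σ_i π_i·P[i][j]:
  π_0 = 1/12·π_0 + 1/3·π_1 + 1/6·π_2 + 1/4·π_3 + 1/4·π_4 + 1/6·π_5
  π_1 = 1/6·π_0 + 1/12·π_1 + 1/6·π_2 + 1/3·π_3 + 1/12·π_4 + 1/6·π_5
  π_2 = 1/12·π_0 + 1/12·π_1 + 1/4·π_2 + 1/12·π_3 + 1/6·π_4 + 1/6·π_5
  π_3 = 1/12·π_0 + 1/12·π_1 + 1/12·π_2 + 1/6·π_3 + 1/4·π_4 + 1/6·π_5
  π_4 = 1/4·π_0 + 1/12·π_1 + 1/6·π_2 + 1/12·π_3 + 1/6·π_4 + 1/6·π_5
  normalize: π_0 + π_1 + π_2 + π_3 + π_4 + π_5 = 1
Solving the linear system gives exactly π = [27192/134801, 21961/134801, 18348/134801, 18621/134801, 21351/134801, 27328/134801].

π = [0.2017, 0.1629, 0.1361, 0.1381, 0.1584, 0.2027]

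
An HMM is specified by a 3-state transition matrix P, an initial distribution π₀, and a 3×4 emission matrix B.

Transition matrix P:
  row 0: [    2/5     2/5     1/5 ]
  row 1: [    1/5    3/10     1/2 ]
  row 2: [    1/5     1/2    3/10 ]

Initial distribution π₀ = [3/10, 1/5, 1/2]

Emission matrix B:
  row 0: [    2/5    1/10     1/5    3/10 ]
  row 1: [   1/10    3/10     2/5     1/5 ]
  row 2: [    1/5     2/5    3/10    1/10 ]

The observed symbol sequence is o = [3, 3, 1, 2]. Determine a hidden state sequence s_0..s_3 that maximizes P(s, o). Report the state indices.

path = [0, 1, 2, 1]

t=0: δ = [9.000e-02, 4.000e-02, 5.000e-02]  (obs o_0=3)
t=1: δ = [1.080e-02, 7.200e-03, 2.000e-03]  ψ = [0, 0, 1]  (obs o_1=3)
t=2: δ = [4.320e-04, 1.296e-03, 1.440e-03]  ψ = [0, 0, 1]  (obs o_2=1)
t=3: δ = [5.760e-05, 2.880e-04, 1.944e-04]  ψ = [2, 2, 1]  (obs o_3=2)
backtrack: best end state = 1; path = [0, 1, 2, 1]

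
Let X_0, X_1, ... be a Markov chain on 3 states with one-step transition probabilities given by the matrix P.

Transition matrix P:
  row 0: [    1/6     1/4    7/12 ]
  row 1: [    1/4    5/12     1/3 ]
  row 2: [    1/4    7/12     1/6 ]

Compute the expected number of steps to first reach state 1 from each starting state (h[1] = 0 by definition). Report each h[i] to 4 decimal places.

First-step conditioning: h[1] = 0; for i ≠ 1, h[i] = 1 + Σ_k P[i][k]·h[k].
  h[0] = 1 + 1/6·h[0] + 7/12·h[2]
  h[2] = 1 + 1/4·h[0] + 1/6·h[2]
Solving the 2×2 linear system over states ≠ 1 gives exactly h = [204/79, 0, 156/79] (h[1] = 0 is the target).

h = [2.5823, 0.0000, 1.9747]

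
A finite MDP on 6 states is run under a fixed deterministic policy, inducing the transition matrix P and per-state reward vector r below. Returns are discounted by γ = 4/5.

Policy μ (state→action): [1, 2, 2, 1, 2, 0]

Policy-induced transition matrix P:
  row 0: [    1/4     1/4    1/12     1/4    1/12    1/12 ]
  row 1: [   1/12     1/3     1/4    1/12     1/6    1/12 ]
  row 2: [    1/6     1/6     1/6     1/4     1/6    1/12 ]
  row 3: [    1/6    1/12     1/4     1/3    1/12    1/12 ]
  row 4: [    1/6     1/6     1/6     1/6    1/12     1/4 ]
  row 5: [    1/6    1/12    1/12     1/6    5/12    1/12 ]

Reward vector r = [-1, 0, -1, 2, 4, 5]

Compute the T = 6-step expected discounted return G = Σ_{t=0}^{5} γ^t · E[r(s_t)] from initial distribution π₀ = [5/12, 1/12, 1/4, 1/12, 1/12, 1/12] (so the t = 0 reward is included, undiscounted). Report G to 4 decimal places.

G = 3.4806

t=0: π = [0.4167, 0.0833, 0.2500, 0.0833, 0.0833, 0.0833], E[r] = 0.2500, γ^t·E[r] = 0.250000, running G = 0.250000
t=1: π = [0.1944, 0.2014, 0.1389, 0.2292, 0.1389, 0.0972], E[r] = 1.1667, γ^t·E[r] = 0.933333, running G = 1.183333
t=2: π = [0.1661, 0.1892, 0.1782, 0.2159, 0.1441, 0.1065], E[r] = 1.1962, γ^t·E[r] = 0.765556, running G = 1.948889
t=3: π = [0.1647, 0.1852, 0.1777, 0.2156, 0.1495, 0.1073], E[r] = 1.2232, γ^t·E[r] = 0.626296, running G = 2.575185
t=4: π = [0.1650, 0.1843, 0.1774, 0.2157, 0.1494, 0.1082], E[r] = 1.2277, γ^t·E[r] = 0.502861, running G = 3.078046
t=5: π = [0.1651, 0.1841, 0.1772, 0.2158, 0.1496, 0.1082], E[r] = 1.2286, γ^t·E[r] = 0.402602, running G = 3.480649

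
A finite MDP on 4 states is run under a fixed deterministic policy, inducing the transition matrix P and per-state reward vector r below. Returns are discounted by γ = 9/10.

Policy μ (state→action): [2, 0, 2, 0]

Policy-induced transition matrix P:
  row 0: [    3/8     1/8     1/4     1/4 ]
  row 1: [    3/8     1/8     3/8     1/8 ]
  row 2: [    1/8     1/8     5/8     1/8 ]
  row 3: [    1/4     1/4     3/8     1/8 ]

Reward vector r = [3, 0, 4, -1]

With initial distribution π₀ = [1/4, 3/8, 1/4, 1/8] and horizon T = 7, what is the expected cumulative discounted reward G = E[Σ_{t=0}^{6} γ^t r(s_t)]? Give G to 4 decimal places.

G = 11.6747

t=0: π = [0.2500, 0.3750, 0.2500, 0.1250], E[r] = 1.6250, γ^t·E[r] = 1.625000, running G = 1.625000
t=1: π = [0.2969, 0.1406, 0.4063, 0.1563], E[r] = 2.3594, γ^t·E[r] = 2.123438, running G = 3.748438
t=2: π = [0.2539, 0.1445, 0.4395, 0.1621], E[r] = 2.3574, γ^t·E[r] = 1.909512, running G = 5.657949
t=3: π = [0.2449, 0.1453, 0.4531, 0.1567], E[r] = 2.3904, γ^t·E[r] = 1.742588, running G = 7.400537
t=4: π = [0.2421, 0.1446, 0.4577, 0.1556], E[r] = 2.4015, γ^t·E[r] = 1.575597, running G = 8.976134
t=5: π = [0.2411, 0.1445, 0.4592, 0.1553], E[r] = 2.4047, γ^t·E[r] = 1.419972, running G = 10.396106
t=6: π = [0.2408, 0.1444, 0.4596, 0.1551], E[r] = 2.4059, γ^t·E[r] = 1.278571, running G = 11.674677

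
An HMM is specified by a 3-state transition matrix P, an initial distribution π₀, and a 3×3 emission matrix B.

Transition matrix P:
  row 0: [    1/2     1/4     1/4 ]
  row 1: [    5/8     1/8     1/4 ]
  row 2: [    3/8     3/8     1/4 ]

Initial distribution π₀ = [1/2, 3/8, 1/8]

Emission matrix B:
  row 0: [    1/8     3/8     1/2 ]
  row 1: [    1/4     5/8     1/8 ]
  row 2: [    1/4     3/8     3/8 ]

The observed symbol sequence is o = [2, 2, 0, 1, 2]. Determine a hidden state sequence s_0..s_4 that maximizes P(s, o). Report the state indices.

path = [0, 0, 2, 1, 0]

t=0: δ = [2.500e-01, 4.688e-02, 4.688e-02]  (obs o_0=2)
t=1: δ = [6.250e-02, 7.812e-03, 2.344e-02]  ψ = [0, 0, 0]  (obs o_1=2)
t=2: δ = [3.906e-03, 3.906e-03, 3.906e-03]  ψ = [0, 0, 0]  (obs o_2=0)
t=3: δ = [9.155e-04, 9.155e-04, 3.662e-04]  ψ = [1, 2, 0]  (obs o_3=1)
t=4: δ = [2.861e-04, 2.861e-05, 8.583e-05]  ψ = [1, 0, 0]  (obs o_4=2)
backtrack: best end state = 0; path = [0, 0, 2, 1, 0]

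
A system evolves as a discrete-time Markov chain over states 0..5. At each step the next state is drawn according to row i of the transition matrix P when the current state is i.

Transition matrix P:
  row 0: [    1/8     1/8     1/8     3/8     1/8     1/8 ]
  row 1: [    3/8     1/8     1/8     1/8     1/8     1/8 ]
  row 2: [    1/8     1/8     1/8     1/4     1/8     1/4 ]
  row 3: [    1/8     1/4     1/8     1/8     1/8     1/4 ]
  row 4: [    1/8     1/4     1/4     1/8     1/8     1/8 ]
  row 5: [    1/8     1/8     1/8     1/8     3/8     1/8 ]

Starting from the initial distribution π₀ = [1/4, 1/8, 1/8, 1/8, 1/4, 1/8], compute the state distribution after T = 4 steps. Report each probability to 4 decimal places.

π = [0.1671, 0.1691, 0.1459, 0.1851, 0.1665, 0.1663]

t=0: π = [0.2500, 0.1250, 0.1250, 0.1250, 0.2500, 0.1250]
t=1: π = [0.1563, 0.1719, 0.1563, 0.2031, 0.1563, 0.1563]
t=2: π = [0.1680, 0.1699, 0.1445, 0.1836, 0.1641, 0.1699]
t=3: π = [0.1675, 0.1685, 0.1455, 0.1851, 0.1675, 0.1660]
t=4: π = [0.1671, 0.1691, 0.1459, 0.1851, 0.1665, 0.1663]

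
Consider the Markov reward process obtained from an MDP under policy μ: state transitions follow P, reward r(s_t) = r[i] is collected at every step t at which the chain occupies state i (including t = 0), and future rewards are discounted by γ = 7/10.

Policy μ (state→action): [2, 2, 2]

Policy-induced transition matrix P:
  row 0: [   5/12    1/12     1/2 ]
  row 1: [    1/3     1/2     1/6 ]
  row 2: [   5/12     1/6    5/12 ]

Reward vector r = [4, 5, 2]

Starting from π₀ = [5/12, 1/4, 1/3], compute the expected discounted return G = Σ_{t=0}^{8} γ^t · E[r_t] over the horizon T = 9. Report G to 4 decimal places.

G = 11.0945

t=0: π = [0.4167, 0.2500, 0.3333], E[r] = 3.5833, γ^t·E[r] = 3.583333, running G = 3.583333
t=1: π = [0.3958, 0.2153, 0.3889], E[r] = 3.4375, γ^t·E[r] = 2.406250, running G = 5.989583
t=2: π = [0.3987, 0.2054, 0.3958], E[r] = 3.4138, γ^t·E[r] = 1.672749, running G = 7.662332
t=3: π = [0.3995, 0.2019, 0.3985], E[r] = 3.4049, γ^t·E[r] = 1.167864, running G = 8.830196
t=4: π = [0.3998, 0.2007, 0.3995], E[r] = 3.4017, γ^t·E[r] = 0.816751, running G = 9.646947
t=5: π = [0.3999, 0.2002, 0.3998], E[r] = 3.4006, γ^t·E[r] = 0.571540, running G = 10.218487
t=6: π = [0.4000, 0.2001, 0.3999], E[r] = 3.4002, γ^t·E[r] = 0.400032, running G = 10.618519
t=7: π = [0.4000, 0.2000, 0.4000], E[r] = 3.4001, γ^t·E[r] = 0.280011, running G = 10.898530
t=8: π = [0.4000, 0.2000, 0.4000], E[r] = 3.4000, γ^t·E[r] = 0.196005, running G = 11.094534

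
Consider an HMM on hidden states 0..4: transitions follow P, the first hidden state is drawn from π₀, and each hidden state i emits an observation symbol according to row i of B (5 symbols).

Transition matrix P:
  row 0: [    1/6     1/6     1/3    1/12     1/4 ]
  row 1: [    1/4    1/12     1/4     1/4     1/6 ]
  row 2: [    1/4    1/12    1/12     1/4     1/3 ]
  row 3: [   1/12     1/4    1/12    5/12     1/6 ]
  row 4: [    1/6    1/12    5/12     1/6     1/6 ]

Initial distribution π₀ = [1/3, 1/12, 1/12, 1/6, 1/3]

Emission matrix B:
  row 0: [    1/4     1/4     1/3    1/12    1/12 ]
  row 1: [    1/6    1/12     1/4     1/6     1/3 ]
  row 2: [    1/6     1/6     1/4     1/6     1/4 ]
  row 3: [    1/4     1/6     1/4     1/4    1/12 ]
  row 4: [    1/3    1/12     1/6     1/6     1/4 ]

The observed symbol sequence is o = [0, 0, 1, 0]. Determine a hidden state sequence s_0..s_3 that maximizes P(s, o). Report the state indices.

t=0: δ = [8.333e-02, 1.389e-02, 1.389e-02, 4.167e-02, 1.111e-01]  (obs o_0=0)
t=1: δ = [4.630e-03, 2.315e-03, 7.716e-03, 4.630e-03, 6.944e-03]  ψ = [4, 0, 4, 4, 0]  (obs o_1=0)
t=2: δ = [4.823e-04, 9.645e-05, 4.823e-04, 3.215e-04, 2.143e-04]  ψ = [2, 3, 4, 2, 2]  (obs o_2=1)
t=3: δ = [3.014e-05, 1.340e-05, 2.679e-05, 3.349e-05, 5.358e-05]  ψ = [2, 0, 0, 3, 2]  (obs o_3=0)
backtrack: best end state = 4; path = [0, 4, 2, 4]

path = [0, 4, 2, 4]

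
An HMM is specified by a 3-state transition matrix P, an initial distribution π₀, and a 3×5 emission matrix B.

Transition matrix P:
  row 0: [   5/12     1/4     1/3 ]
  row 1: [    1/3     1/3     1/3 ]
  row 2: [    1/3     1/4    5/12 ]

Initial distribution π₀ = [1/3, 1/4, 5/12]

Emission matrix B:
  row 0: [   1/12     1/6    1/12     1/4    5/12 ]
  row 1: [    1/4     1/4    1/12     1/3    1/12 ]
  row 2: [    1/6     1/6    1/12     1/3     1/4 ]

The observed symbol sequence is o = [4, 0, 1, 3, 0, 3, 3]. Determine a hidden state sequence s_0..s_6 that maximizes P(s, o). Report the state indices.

path = [0, 1, 1, 2, 2, 2, 2]

t=0: δ = [1.389e-01, 2.083e-02, 1.042e-01]  (obs o_0=4)
t=1: δ = [4.823e-03, 8.681e-03, 7.716e-03]  ψ = [0, 0, 0]  (obs o_1=0)
t=2: δ = [4.823e-04, 7.234e-04, 5.358e-04]  ψ = [1, 1, 2]  (obs o_2=1)
t=3: δ = [6.028e-05, 8.038e-05, 8.038e-05]  ψ = [1, 1, 1]  (obs o_3=3)
t=4: δ = [2.233e-06, 6.698e-06, 5.582e-06]  ψ = [1, 1, 2]  (obs o_4=0)
t=5: δ = [5.582e-07, 7.442e-07, 7.752e-07]  ψ = [1, 1, 2]  (obs o_5=3)
t=6: δ = [6.460e-08, 8.269e-08, 1.077e-07]  ψ = [2, 1, 2]  (obs o_6=3)
backtrack: best end state = 2; path = [0, 1, 1, 2, 2, 2, 2]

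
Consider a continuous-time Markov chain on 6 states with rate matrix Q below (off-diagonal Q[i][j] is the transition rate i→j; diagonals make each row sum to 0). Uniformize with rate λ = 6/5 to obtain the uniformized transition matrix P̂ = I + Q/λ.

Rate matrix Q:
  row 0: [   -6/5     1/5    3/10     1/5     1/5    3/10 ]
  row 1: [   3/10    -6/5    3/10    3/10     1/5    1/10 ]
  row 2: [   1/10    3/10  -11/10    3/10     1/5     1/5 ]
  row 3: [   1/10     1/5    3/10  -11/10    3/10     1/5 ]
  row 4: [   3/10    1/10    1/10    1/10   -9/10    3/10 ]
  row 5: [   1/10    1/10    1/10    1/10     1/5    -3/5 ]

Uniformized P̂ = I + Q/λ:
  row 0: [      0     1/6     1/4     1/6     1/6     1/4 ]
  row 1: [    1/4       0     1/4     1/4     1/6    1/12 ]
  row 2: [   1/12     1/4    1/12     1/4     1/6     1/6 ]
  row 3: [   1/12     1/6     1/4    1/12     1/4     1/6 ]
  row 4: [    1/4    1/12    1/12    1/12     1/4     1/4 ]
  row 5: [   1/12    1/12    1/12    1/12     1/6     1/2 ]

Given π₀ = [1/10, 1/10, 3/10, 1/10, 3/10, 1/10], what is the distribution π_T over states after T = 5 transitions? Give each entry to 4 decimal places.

t=0: π = [0.1000, 0.1000, 0.3000, 0.1000, 0.3000, 0.1000]
t=1: π = [0.1417, 0.1417, 0.1333, 0.1583, 0.2000, 0.2250]
t=2: π = [0.1285, 0.1188, 0.1569, 0.1410, 0.1965, 0.2583]
t=3: π = [0.1252, 0.1220, 0.1480, 0.1400, 0.1948, 0.2700]
t=4: π = [0.1257, 0.1199, 0.1479, 0.1388, 0.1946, 0.2731]
t=5: π = [0.1253, 0.1200, 0.1474, 0.1384, 0.1944, 0.2744]

π = [0.1253, 0.1200, 0.1474, 0.1384, 0.1944, 0.2744]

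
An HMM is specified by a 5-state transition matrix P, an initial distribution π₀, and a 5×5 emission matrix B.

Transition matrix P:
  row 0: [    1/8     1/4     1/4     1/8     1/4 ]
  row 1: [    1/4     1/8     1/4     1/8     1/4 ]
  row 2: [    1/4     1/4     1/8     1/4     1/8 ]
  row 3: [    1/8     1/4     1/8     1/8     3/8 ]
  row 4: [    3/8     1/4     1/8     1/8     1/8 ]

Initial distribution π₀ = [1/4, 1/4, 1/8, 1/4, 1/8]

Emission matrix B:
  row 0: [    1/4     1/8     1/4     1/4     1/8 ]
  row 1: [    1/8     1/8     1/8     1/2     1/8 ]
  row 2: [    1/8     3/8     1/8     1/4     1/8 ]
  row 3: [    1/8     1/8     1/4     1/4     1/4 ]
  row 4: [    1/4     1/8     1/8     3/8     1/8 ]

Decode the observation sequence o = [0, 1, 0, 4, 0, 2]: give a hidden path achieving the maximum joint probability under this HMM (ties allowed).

t=0: δ = [6.250e-02, 3.125e-02, 1.562e-02, 3.125e-02, 3.125e-02]  (obs o_0=0)
t=1: δ = [1.465e-03, 1.953e-03, 5.859e-03, 9.766e-04, 1.953e-03]  ψ = [4, 0, 0, 0, 0]  (obs o_1=1)
t=2: δ = [3.662e-04, 1.831e-04, 9.155e-05, 1.831e-04, 1.831e-04]  ψ = [2, 2, 2, 2, 2]  (obs o_2=0)
t=3: δ = [8.583e-06, 1.144e-05, 1.144e-05, 1.144e-05, 1.144e-05]  ψ = [4, 0, 0, 0, 0]  (obs o_3=4)
t=4: δ = [1.073e-06, 3.576e-07, 3.576e-07, 3.576e-07, 1.073e-06]  ψ = [4, 2, 1, 2, 3]  (obs o_4=0)
t=5: δ = [1.006e-07, 3.353e-08, 3.353e-08, 3.353e-08, 3.353e-08]  ψ = [4, 0, 0, 0, 0]  (obs o_5=2)
backtrack: best end state = 0; path = [0, 2, 0, 3, 4, 0]

path = [0, 2, 0, 3, 4, 0]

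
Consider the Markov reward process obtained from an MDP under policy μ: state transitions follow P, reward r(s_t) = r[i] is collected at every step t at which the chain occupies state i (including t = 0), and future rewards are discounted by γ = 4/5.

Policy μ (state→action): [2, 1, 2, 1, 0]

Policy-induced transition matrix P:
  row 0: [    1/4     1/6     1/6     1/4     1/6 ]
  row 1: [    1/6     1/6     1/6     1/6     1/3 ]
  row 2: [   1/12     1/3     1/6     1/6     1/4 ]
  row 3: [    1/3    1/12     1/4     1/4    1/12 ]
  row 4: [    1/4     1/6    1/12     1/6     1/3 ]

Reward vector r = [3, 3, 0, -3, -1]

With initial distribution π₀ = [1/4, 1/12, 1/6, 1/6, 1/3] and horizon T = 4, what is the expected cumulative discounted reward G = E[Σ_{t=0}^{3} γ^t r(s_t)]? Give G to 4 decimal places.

t=0: π = [0.2500, 0.0833, 0.1667, 0.1667, 0.3333], E[r] = 0.1667, γ^t·E[r] = 0.166667, running G = 0.166667
t=1: π = [0.2292, 0.1806, 0.1528, 0.2014, 0.2361], E[r] = 0.3889, γ^t·E[r] = 0.311111, running G = 0.477778
t=2: π = [0.2263, 0.1753, 0.1638, 0.2025, 0.2321], E[r] = 0.3652, γ^t·E[r] = 0.233704, running G = 0.711481
t=3: π = [0.2250, 0.1771, 0.1642, 0.2024, 0.2313], E[r] = 0.3676, γ^t·E[r] = 0.188222, running G = 0.899704

G = 0.8997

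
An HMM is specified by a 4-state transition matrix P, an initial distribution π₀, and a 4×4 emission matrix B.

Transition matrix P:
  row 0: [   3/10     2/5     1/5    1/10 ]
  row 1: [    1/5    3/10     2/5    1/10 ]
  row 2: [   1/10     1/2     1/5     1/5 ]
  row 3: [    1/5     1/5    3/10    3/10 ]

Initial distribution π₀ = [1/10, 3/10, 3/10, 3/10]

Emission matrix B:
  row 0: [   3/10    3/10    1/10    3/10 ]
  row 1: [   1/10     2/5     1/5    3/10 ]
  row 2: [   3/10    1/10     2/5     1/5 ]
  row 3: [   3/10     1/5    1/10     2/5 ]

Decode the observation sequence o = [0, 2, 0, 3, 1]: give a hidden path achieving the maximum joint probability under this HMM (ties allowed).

path = [2, 1, 2, 1, 1]

t=0: δ = [3.000e-02, 3.000e-02, 9.000e-02, 9.000e-02]  (obs o_0=0)
t=1: δ = [1.800e-03, 9.000e-03, 1.080e-02, 2.700e-03]  ψ = [3, 2, 3, 3]  (obs o_1=2)
t=2: δ = [5.400e-04, 5.400e-04, 1.080e-03, 6.480e-04]  ψ = [1, 2, 1, 2]  (obs o_2=0)
t=3: δ = [4.860e-05, 1.620e-04, 4.320e-05, 8.640e-05]  ψ = [0, 2, 1, 2]  (obs o_3=3)
t=4: δ = [9.720e-06, 1.944e-05, 6.480e-06, 5.184e-06]  ψ = [1, 1, 1, 3]  (obs o_4=1)
backtrack: best end state = 1; path = [2, 1, 2, 1, 1]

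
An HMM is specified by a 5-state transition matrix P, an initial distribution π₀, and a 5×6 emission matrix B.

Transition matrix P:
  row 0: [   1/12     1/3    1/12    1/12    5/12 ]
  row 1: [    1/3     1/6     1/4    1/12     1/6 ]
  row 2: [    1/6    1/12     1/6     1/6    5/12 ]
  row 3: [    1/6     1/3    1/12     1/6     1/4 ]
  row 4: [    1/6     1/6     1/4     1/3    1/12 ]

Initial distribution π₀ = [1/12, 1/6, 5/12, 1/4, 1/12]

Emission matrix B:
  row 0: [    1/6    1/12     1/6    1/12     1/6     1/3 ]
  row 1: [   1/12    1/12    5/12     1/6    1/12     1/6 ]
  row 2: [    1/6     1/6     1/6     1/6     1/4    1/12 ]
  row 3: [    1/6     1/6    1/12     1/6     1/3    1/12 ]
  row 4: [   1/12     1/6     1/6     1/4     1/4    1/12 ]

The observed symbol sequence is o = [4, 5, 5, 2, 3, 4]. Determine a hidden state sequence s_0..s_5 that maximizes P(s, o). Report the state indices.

t=0: δ = [1.389e-02, 1.389e-02, 1.042e-01, 8.333e-02, 2.083e-02]  (obs o_0=4)
t=1: δ = [5.787e-03, 4.630e-03, 1.447e-03, 1.447e-03, 3.617e-03]  ψ = [2, 3, 2, 2, 2]  (obs o_1=5)
t=2: δ = [5.144e-04, 3.215e-04, 9.645e-05, 1.005e-04, 2.009e-04]  ψ = [1, 0, 1, 4, 0]  (obs o_2=5)
t=3: δ = [1.786e-05, 7.144e-05, 1.340e-05, 5.582e-06, 3.572e-05]  ψ = [1, 0, 1, 4, 0]  (obs o_3=2)
t=4: δ = [1.985e-06, 1.985e-06, 2.977e-06, 1.985e-06, 2.977e-06]  ψ = [1, 1, 1, 4, 1]  (obs o_4=3)
t=5: δ = [1.103e-07, 5.513e-08, 1.861e-07, 3.308e-07, 3.101e-07]  ψ = [1, 0, 4, 4, 2]  (obs o_5=4)
backtrack: best end state = 3; path = [3, 1, 0, 1, 4, 3]

path = [3, 1, 0, 1, 4, 3]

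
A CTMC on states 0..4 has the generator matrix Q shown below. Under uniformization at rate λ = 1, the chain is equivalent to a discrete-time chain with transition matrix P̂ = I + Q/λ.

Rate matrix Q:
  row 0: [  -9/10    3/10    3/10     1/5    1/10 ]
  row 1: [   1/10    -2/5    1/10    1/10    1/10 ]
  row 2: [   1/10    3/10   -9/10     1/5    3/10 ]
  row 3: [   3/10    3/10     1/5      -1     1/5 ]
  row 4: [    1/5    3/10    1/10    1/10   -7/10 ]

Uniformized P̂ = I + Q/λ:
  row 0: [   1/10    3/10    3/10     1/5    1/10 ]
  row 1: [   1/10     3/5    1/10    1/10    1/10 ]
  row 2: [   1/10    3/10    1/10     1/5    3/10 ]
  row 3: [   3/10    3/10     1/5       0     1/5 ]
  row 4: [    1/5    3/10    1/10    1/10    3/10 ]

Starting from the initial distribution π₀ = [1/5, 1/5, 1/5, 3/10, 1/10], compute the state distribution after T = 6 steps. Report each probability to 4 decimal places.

t=0: π = [0.2000, 0.2000, 0.2000, 0.3000, 0.1000]
t=1: π = [0.1700, 0.3600, 0.1700, 0.1100, 0.1900]
t=2: π = [0.1410, 0.4080, 0.1450, 0.1230, 0.1830]
t=3: π = [0.1429, 0.4224, 0.1405, 0.1163, 0.1779]
t=4: π = [0.1411, 0.4267, 0.1402, 0.1167, 0.1753]
t=5: π = [0.1409, 0.4280, 0.1399, 0.1165, 0.1748]
t=6: π = [0.1408, 0.4284, 0.1398, 0.1164, 0.1746]

π = [0.1408, 0.4284, 0.1398, 0.1164, 0.1746]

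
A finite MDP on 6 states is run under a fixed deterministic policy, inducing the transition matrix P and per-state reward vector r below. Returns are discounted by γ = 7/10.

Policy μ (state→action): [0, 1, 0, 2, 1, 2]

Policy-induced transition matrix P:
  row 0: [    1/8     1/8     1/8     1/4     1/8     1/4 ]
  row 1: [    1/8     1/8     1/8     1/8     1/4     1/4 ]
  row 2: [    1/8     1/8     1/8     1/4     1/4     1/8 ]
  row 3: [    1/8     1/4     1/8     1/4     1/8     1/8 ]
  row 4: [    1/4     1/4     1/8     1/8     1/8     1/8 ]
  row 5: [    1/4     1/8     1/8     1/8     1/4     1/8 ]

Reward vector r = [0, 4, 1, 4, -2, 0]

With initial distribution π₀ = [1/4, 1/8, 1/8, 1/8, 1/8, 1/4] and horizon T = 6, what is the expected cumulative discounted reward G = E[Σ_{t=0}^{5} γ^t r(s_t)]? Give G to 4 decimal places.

t=0: π = [0.2500, 0.1250, 0.1250, 0.1250, 0.1250, 0.2500], E[r] = 0.8750, γ^t·E[r] = 0.875000, running G = 0.875000
t=1: π = [0.1719, 0.1563, 0.1250, 0.1875, 0.1875, 0.1719], E[r] = 1.1250, γ^t·E[r] = 0.787500, running G = 1.662500
t=2: π = [0.1699, 0.1719, 0.1250, 0.1855, 0.1816, 0.1660], E[r] = 1.1914, γ^t·E[r] = 0.583789, running G = 2.246289
t=3: π = [0.1685, 0.1709, 0.1250, 0.1851, 0.1829, 0.1677], E[r] = 1.1831, γ^t·E[r] = 0.405805, running G = 2.652094
t=4: π = [0.1688, 0.1710, 0.1250, 0.1848, 0.1830, 0.1674], E[r] = 1.1823, γ^t·E[r] = 0.283873, running G = 2.935967
t=5: π = [0.1688, 0.1710, 0.1250, 0.1848, 0.1829, 0.1675], E[r] = 1.1824, γ^t·E[r] = 0.198718, running G = 3.134685

G = 3.1347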